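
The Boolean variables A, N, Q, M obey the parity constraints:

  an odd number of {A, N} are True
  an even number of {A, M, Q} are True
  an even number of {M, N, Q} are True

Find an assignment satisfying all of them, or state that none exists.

The formula is unsatisfiable.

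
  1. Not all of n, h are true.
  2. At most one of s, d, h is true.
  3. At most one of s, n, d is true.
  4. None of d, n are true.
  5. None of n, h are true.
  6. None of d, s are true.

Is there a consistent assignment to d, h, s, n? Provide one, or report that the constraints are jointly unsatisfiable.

d = False, h = False, s = False, n = False

  (1) {n, h}: 0/2 true — not all ✓
  (2) {s, d, h}: 0 true — at most one ✓
  (3) {s, n, d}: 0 true — at most one ✓
  (4) {d, n}: 0 true — none ✓
  (5) {n, h}: 0 true — none ✓
  (6) {d, s}: 0 true — none ✓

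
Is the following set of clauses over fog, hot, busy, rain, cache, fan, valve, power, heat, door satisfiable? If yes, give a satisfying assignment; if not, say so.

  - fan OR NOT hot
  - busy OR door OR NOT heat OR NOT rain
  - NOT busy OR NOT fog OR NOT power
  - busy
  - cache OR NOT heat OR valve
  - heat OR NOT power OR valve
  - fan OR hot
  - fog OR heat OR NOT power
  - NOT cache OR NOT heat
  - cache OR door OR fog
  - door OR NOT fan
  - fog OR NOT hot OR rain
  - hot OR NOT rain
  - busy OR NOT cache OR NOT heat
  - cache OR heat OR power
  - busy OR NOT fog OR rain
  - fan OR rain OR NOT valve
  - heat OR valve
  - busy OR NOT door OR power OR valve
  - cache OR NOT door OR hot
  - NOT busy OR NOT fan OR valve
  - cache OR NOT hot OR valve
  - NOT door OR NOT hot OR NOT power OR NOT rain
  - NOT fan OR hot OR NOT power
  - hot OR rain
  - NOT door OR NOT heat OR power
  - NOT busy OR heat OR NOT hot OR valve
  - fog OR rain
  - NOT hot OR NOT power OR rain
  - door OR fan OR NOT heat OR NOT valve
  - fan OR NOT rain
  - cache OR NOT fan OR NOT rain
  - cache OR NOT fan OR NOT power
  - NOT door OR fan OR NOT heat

fog = True, hot = True, busy = True, rain = True, cache = True, fan = True, valve = True, power = False, heat = False, door = True

Unit clause (busy) forces busy = True.
Set fog = True.
  then (NOT busy OR NOT fog OR NOT power) forces power = False.
Try hot = False:
  (fan OR hot) forces fan = True.
  (door OR NOT fan) forces door = True.
  (hot OR NOT rain) forces rain = False.
  clause (hot OR rain) is falsified — backtrack.
So hot = True.
  then (fan OR NOT hot) forces fan = True.
  then (door OR NOT fan) forces door = True.
  then (NOT busy OR NOT fan OR valve) forces valve = True.
  then (NOT door OR NOT heat OR power) forces heat = False.
  then (cache OR heat OR power) forces cache = True.
Set rain = True.
All clauses satisfied.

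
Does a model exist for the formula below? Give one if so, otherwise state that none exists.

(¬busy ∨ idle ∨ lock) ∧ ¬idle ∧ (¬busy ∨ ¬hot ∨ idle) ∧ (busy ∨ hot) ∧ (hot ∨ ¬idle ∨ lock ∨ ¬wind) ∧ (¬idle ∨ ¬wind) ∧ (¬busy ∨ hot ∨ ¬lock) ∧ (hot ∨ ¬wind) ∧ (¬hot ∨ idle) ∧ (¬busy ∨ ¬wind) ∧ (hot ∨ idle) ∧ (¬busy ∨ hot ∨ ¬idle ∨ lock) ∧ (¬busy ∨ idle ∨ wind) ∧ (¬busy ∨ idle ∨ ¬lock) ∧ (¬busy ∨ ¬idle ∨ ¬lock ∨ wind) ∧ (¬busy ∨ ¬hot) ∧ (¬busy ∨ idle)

Unsatisfiable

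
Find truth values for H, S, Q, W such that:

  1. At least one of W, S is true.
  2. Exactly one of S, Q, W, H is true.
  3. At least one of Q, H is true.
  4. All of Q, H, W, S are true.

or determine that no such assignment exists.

Case H = True:
  (2) with H=T forces S = False.
  Constraint (4) is violated (S=F) — contradiction.
Case H = False:
  Constraint (4) is violated (H=F) — contradiction.
Both cases fail — unsatisfiable.

No satisfying assignment exists.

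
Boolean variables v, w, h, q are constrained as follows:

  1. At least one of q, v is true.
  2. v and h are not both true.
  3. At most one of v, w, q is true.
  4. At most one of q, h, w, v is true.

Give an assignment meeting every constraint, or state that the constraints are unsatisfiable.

v: False; w: False; h: False; q: True

  (1) {q, v}: 1 true — at least one ✓
  (2) v=F, h=F — not both ✓
  (3) {v, w, q}: 1 true — at most one ✓
  (4) {q, h, w, v}: 1 true — at most one ✓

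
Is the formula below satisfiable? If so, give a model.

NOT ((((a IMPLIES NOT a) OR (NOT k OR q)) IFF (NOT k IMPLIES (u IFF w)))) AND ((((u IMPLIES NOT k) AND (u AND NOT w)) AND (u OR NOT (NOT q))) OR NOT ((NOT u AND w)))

k: True; a: True; u: True; q: False; w: False

  NOT ((((a IMPLIES NOT a) OR (NOT k OR q)) IFF (NOT k IMPLIES (u IFF w)))) = True
    ((a IMPLIES NOT a) OR (NOT k OR q)) IFF (NOT k IMPLIES (u IFF w)) = False
      (a IMPLIES NOT a) OR (NOT k OR q) = False
        a IMPLIES NOT a = False
          NOT a = False
        NOT k OR q = False
          NOT k = False
      NOT k IMPLIES (u IFF w) = True
        NOT k = False
        u IFF w = False
  (((u IMPLIES NOT k) AND (u AND NOT w)) AND (u OR NOT (NOT q))) OR NOT ((NOT u AND w)) = True
    ((u IMPLIES NOT k) AND (u AND NOT w)) AND (u OR NOT (NOT q)) = False
      (u IMPLIES NOT k) AND (u AND NOT w) = False
        u IMPLIES NOT k = False
          NOT k = False
        u AND NOT w = True
          NOT w = True
      u OR NOT (NOT q) = True
        NOT (NOT q) = False
          NOT q = True
    NOT ((NOT u AND w)) = True
      NOT u AND w = False
        NOT u = False
Both conjuncts True, so the formula holds.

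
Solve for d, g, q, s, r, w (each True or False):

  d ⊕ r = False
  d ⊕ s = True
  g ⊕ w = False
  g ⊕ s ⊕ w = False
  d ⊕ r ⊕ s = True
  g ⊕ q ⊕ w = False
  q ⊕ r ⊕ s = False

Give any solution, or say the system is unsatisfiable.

Adding constraints 1, 3, 4, 5 mod 2: every variable appears an even number of times on the left, so the left side is 0.
But the right sides sum to 1 (mod 2). 0 ≠ 1 — the system is inconsistent.

The formula is unsatisfiable.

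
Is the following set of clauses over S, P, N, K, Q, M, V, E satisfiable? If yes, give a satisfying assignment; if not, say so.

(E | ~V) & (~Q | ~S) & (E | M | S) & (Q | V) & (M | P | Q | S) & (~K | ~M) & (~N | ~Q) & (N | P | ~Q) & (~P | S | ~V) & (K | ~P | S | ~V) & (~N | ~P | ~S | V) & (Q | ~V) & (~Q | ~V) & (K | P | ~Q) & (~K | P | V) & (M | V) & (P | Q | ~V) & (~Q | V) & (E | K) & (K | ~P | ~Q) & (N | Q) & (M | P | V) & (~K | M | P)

Case V = True:
  (E | ~V) forces E = True.
  (Q | ~V) forces Q = True.
  Clause (~Q | ~V) is falsified — contradiction.
Case V = False:
  (Q | V) forces Q = True.
  Clause (~Q | V) is falsified — contradiction.
Both cases fail, so the formula is unsatisfiable.

UNSATISFIABLE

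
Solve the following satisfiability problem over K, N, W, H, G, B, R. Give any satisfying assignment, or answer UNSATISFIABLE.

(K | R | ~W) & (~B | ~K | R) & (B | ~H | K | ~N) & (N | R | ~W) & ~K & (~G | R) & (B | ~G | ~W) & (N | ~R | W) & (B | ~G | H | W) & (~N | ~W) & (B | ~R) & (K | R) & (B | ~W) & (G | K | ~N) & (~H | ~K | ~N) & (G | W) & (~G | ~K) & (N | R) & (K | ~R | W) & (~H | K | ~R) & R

K: False; N: False; W: True; H: False; G: False; B: True; R: True

Unit clause (~K) forces K = False.
In (K | R) only R is left, so R = True.
In (K | ~R | W) only W is left, so W = True.
In (~H | K | ~R) only ~H is left, so H = False.
In (~N | ~W) only ~N is left, so N = False.
In (B | ~R) only B is left, so B = True.
Set G = False.
All clauses satisfied.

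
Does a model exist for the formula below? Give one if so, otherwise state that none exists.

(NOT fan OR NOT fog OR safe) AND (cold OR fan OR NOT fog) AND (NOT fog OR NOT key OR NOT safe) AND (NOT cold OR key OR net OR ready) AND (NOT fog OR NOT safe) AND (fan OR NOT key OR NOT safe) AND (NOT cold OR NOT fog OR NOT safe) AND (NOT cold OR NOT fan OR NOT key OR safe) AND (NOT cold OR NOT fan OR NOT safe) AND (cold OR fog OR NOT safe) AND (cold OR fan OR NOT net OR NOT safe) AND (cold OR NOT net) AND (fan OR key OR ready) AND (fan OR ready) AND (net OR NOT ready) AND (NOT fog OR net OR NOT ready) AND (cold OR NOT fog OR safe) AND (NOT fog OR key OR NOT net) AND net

Unit clause (net) forces net = True.
In (cold OR NOT net) only cold is left, so cold = True.
Set fan = True.
  then (NOT cold OR NOT fan OR NOT safe) forces safe = False.
  then (NOT fan OR NOT fog OR safe) forces fog = False.
  then (NOT cold OR NOT fan OR NOT key OR safe) forces key = False.
Set ready = True.
All clauses satisfied.

fan: True, fog: False, ready: True, safe: False, cold: True, net: True, key: False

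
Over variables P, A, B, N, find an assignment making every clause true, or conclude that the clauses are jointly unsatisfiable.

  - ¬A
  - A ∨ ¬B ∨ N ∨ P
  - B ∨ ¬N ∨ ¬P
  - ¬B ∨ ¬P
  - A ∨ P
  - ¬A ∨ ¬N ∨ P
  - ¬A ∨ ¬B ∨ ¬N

Unit clause (¬A) forces A = False.
In (A ∨ P) only P is left, so P = True.
In (¬B ∨ ¬P) only ¬B is left, so B = False.
In (B ∨ ¬N ∨ ¬P) only ¬N is left, so N = False.
All clauses satisfied.

P = True, A = False, B = False, N = False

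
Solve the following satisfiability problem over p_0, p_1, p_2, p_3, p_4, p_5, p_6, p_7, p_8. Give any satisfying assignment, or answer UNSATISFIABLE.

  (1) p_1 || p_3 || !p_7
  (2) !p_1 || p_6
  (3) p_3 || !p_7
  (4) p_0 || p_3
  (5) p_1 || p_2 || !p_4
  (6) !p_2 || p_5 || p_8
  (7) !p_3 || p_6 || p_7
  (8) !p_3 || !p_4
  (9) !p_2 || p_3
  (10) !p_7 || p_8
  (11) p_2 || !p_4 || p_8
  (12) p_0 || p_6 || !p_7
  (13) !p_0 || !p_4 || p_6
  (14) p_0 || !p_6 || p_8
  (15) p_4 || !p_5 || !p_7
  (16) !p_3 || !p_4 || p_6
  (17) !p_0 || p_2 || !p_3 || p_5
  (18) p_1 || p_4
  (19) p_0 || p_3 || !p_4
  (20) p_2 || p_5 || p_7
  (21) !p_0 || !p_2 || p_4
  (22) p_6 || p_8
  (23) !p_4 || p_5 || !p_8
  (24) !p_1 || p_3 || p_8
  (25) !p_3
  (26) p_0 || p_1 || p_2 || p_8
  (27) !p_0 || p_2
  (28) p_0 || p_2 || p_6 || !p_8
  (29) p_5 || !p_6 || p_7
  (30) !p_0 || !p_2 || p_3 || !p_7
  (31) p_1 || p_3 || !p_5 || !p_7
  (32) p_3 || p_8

The formula is unsatisfiable.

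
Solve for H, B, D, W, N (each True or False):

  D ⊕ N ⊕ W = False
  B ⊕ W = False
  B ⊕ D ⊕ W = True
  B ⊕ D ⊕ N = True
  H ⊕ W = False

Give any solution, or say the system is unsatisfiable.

Adding constraints 1, 2, 4 mod 2: every variable appears an even number of times on the left, so the left side is 0.
But the right sides sum to 1 (mod 2). 0 ≠ 1 — the system is inconsistent.

UNSATISFIABLE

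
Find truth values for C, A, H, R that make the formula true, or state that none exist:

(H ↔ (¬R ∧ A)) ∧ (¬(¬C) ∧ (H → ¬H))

C = True, A = False, H = False, R = False

  H ↔ (¬R ∧ A) = True
    ¬R ∧ A = False
      ¬R = True
  ¬(¬C) ∧ (H → ¬H) = True
    ¬(¬C) = True
      ¬C = False
    H → ¬H = True
      ¬H = True
Both conjuncts True, so the formula holds.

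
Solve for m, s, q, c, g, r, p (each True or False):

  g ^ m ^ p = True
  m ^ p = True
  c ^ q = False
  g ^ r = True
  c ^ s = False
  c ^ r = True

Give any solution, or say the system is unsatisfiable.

m: False, s: False, q: False, c: False, g: False, r: True, p: True

g ^ m ^ p = F ^ F ^ T = True ✓
m ^ p = F ^ T = True ✓
c ^ q = F ^ F = False ✓
g ^ r = F ^ T = True ✓
c ^ s = F ^ F = False ✓
c ^ r = F ^ T = True ✓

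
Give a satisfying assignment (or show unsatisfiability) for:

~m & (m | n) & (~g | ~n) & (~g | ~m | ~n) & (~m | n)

g = False; n = True; m = False

Unit clause (~m) forces m = False.
In (m | n) only n is left, so n = True.
In (~g | ~n) only ~g is left, so g = False.
Check each clause:
  (~m): ~m holds.
  (m | n): n holds.
  (~g | ~n): ~g holds.
  (~g | ~m | ~n): ~g holds.
  (~m | n): ~m holds.
All clauses satisfied.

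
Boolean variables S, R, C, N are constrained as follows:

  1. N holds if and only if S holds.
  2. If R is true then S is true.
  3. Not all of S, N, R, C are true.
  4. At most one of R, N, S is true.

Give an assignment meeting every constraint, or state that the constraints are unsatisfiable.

S=F; R=F; C=T; N=F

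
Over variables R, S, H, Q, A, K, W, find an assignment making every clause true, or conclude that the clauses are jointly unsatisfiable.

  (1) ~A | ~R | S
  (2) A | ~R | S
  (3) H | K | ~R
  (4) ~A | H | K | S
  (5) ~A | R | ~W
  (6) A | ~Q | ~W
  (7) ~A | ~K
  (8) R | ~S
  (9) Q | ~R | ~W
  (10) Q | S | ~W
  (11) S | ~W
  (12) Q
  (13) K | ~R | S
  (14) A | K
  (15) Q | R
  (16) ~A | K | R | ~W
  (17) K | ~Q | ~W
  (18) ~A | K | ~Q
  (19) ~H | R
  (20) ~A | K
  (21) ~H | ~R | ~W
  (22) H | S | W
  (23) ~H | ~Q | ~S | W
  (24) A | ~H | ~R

R = True; S = True; H = False; Q = True; A = False; K = True; W = False

Unit clause (Q) forces Q = True.
Try R = False:
  (R | ~S) forces S = False.
  (S | ~W) forces W = False.
  (~H | R) forces H = False.
  clause (H | S | W) is falsified — backtrack.
So R = True.
Set S = True.
Set H = False.
  then (H | K | ~R) forces K = True.
  then (~A | ~K) forces A = False.
  then (A | ~Q | ~W) forces W = False.
All clauses satisfied.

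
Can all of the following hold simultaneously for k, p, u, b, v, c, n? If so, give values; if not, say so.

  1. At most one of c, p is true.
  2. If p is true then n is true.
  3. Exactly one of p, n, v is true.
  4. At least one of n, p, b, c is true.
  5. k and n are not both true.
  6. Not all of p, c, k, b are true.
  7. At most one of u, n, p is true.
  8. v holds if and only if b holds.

k: True; p: False; u: True; b: True; v: True; c: True; n: False

  (1) {c, p}: 1 true — at most one ✓
  (2) p=F ⇒ n: vacuous ✓
  (3) {p, n, v}: 1 true — exactly one ✓
  (4) {n, p, b, c}: 2 true — at least one ✓
  (5) k=T, n=F — not both ✓
  (6) {p, c, k, b}: 3/4 true — not all ✓
  (7) {u, n, p}: 1 true — at most one ✓
  (8) v=T, b=T — same ✓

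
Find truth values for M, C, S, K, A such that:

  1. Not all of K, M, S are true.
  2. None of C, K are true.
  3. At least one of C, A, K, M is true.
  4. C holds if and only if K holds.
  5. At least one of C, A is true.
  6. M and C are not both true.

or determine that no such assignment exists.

M=F, C=F, S=F, K=F, A=T

  (1) {K, M, S}: 0/3 true — not all ✓
  (2) {C, K}: 0 true — none ✓
  (3) {C, A, K, M}: 1 true — at least one ✓
  (4) C=F, K=F — same ✓
  (5) {C, A}: 1 true — at least one ✓
  (6) M=F, C=F — not both ✓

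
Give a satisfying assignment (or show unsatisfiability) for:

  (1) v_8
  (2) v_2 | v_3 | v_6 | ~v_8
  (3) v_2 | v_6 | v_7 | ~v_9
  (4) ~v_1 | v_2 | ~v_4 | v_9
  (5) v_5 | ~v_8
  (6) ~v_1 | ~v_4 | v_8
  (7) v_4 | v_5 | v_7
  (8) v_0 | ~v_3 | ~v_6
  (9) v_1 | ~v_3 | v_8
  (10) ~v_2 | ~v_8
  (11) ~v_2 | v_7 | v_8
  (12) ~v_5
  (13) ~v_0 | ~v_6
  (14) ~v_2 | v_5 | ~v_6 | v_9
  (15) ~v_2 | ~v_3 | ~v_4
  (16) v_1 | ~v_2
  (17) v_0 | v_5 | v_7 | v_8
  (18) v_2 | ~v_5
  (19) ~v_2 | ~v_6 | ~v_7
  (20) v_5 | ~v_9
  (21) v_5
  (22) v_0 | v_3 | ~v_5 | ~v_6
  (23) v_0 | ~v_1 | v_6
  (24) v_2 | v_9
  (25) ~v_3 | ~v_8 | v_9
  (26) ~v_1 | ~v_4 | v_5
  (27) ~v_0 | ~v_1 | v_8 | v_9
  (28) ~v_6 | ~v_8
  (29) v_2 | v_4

Case v_5 = True:
  Clause (~v_5) is falsified — contradiction.
Case v_5 = False:
  Clause (v_5) is falsified — contradiction.
Both cases fail, so the formula is unsatisfiable.

Unsatisfiable — no assignment works.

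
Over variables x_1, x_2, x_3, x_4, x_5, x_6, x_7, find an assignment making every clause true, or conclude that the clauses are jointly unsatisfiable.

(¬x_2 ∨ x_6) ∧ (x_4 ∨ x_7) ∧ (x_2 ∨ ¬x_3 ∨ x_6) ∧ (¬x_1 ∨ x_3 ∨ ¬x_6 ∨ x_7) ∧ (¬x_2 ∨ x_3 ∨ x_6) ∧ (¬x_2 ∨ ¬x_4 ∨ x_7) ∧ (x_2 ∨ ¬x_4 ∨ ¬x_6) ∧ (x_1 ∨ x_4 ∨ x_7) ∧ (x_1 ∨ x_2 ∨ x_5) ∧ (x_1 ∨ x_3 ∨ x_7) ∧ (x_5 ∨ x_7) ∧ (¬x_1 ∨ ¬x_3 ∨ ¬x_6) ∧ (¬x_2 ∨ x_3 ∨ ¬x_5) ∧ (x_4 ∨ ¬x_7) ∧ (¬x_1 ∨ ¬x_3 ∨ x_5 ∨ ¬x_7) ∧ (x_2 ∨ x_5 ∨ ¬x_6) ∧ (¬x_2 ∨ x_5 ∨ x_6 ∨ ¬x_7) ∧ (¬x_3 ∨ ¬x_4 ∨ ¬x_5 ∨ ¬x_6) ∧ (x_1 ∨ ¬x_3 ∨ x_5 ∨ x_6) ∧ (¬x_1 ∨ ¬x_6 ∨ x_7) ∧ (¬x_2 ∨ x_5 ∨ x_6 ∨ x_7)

Set x_1 = True.
Set x_2 = True.
  then (¬x_2 ∨ x_6) forces x_6 = True.
  then (¬x_1 ∨ ¬x_3 ∨ ¬x_6) forces x_3 = False.
  then (¬x_2 ∨ x_3 ∨ ¬x_5) forces x_5 = False.
  then (¬x_1 ∨ ¬x_6 ∨ x_7) forces x_7 = True.
  then (x_4 ∨ ¬x_7) forces x_4 = True.
All clauses satisfied.

x_1=T, x_2=T, x_3=F, x_4=T, x_5=F, x_6=T, x_7=T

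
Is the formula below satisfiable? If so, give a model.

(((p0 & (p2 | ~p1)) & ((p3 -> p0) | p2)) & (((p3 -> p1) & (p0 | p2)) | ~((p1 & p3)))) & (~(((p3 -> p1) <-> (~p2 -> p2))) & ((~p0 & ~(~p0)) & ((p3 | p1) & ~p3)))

The formula is unsatisfiable.

Case p0 = True: the conjunct ~p0 is False.
Case p0 = False: the conjunct p0 is False.
Both cases fail — unsatisfiable.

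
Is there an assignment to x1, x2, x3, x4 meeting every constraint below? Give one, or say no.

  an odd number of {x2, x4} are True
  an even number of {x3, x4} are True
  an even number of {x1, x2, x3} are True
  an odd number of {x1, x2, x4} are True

Adding constraints 2, 3, 4 mod 2: every variable appears an even number of times on the left, so the left side is 0.
But the right sides sum to 1 (mod 2). 0 ≠ 1 — the system is inconsistent.

UNSATISFIABLE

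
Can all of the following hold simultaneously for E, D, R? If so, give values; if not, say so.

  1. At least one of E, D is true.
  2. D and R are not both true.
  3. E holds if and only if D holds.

E = True; D = True; R = False

  (1) {E, D}: 2 true — at least one ✓
  (2) D=T, R=F — not both ✓
  (3) E=T, D=T — same ✓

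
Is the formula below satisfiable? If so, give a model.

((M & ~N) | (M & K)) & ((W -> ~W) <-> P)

P: True; M: True; N: True; K: True; W: False

  (M & ~N) | (M & K) = True
    M & ~N = False
      ~N = False
    M & K = True
  (W -> ~W) <-> P = True
    W -> ~W = True
      ~W = True
Both conjuncts True, so the formula holds.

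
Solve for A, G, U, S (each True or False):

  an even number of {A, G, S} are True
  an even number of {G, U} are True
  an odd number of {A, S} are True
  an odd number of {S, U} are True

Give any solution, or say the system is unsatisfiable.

A=T; G=T; U=T; S=F

{A, G, S}: 2 true → even ✓
{G, U}: 2 true → even ✓
{A, S}: 1 true → odd ✓
{S, U}: 1 true → odd ✓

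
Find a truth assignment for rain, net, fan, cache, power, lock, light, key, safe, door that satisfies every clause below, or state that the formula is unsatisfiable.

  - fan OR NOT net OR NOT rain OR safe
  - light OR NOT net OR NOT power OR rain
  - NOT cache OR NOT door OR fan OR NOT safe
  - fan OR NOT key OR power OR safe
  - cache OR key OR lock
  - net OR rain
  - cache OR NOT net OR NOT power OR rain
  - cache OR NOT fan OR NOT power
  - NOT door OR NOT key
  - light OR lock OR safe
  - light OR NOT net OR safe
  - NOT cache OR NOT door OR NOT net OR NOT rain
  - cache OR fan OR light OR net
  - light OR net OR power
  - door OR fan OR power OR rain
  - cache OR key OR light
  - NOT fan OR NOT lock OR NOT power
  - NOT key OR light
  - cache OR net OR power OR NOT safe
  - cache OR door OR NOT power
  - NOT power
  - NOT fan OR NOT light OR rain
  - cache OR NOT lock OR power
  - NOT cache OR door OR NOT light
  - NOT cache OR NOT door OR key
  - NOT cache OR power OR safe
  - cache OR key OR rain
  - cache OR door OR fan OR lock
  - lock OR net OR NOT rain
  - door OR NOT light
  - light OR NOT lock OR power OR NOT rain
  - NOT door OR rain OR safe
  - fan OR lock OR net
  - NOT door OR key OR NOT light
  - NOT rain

rain = False; net = True; fan = True; cache = True; power = False; lock = True; light = False; key = False; safe = True; door = False

Unit clause (NOT power) forces power = False.
Unit clause (NOT rain) forces rain = False.
In (net OR rain) only net is left, so net = True.
Set fan = True.
  then (NOT fan OR NOT light OR rain) forces light = False.
  then (light OR NOT net OR safe) forces safe = True.
  then (NOT key OR light) forces key = False.
  then (cache OR key OR rain) forces cache = True.
  then (NOT cache OR NOT door OR key) forces door = False.
Set lock = True.
All clauses satisfied.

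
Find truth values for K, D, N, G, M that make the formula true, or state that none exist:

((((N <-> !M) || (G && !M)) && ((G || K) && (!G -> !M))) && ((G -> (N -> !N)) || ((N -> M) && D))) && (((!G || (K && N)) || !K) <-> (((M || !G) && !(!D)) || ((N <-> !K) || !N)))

K = False; D = True; N = False; G = True; M = True

  (((N <-> !M) || (G && !M)) && ((G || K) && (!G -> !M))) && ((G -> (N -> !N)) || ((N -> M) && D)) = True
    ((N <-> !M) || (G && !M)) && ((G || K) && (!G -> !M)) = True
      (N <-> !M) || (G && !M) = True
        N <-> !M = True
          !M = False
        G && !M = False
          !M = False
      (G || K) && (!G -> !M) = True
        G || K = True
        !G -> !M = True
          !G = False
          !M = False
    (G -> (N -> !N)) || ((N -> M) && D) = True
      G -> (N -> !N) = True
        N -> !N = True
          !N = True
      (N -> M) && D = True
        N -> M = True
  ((!G || (K && N)) || !K) <-> (((M || !G) && !(!D)) || ((N <-> !K) || !N)) = True
    (!G || (K && N)) || !K = True
      !G || (K && N) = False
        !G = False
        K && N = False
      !K = True
    ((M || !G) && !(!D)) || ((N <-> !K) || !N) = True
      (M || !G) && !(!D) = True
        M || !G = True
          !G = False
        !(!D) = True
          !D = False
      (N <-> !K) || !N = True
        N <-> !K = False
          !K = True
        !N = True
Both conjuncts True, so the formula holds.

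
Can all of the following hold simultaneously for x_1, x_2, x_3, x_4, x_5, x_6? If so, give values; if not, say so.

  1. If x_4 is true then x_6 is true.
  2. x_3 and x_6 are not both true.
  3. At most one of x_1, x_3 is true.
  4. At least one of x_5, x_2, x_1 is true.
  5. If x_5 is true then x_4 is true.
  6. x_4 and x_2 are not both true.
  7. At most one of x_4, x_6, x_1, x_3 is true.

x_1 = True, x_2 = False, x_3 = False, x_4 = False, x_5 = False, x_6 = False

  (1) x_4=F ⇒ x_6: vacuous ✓
  (2) x_3=F, x_6=F — not both ✓
  (3) {x_1, x_3}: 1 true — at most one ✓
  (4) {x_5, x_2, x_1}: 1 true — at least one ✓
  (5) x_5=F ⇒ x_4: vacuous ✓
  (6) x_4=F, x_2=F — not both ✓
  (7) {x_4, x_6, x_1, x_3}: 1 true — at most one ✓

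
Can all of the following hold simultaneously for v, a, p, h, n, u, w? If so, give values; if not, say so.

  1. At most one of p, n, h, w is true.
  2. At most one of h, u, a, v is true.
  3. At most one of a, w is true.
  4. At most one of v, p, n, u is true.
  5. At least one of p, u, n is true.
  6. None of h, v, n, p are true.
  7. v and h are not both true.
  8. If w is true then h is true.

v: False, a: False, p: False, h: False, n: False, u: True, w: False

  (1) {p, n, h, w}: 0 true — at most one ✓
  (2) {h, u, a, v}: 1 true — at most one ✓
  (3) {a, w}: 0 true — at most one ✓
  (4) {v, p, n, u}: 1 true — at most one ✓
  (5) {p, u, n}: 1 true — at least one ✓
  (6) {h, v, n, p}: 0 true — none ✓
  (7) v=F, h=F — not both ✓
  (8) w=F ⇒ h: vacuous ✓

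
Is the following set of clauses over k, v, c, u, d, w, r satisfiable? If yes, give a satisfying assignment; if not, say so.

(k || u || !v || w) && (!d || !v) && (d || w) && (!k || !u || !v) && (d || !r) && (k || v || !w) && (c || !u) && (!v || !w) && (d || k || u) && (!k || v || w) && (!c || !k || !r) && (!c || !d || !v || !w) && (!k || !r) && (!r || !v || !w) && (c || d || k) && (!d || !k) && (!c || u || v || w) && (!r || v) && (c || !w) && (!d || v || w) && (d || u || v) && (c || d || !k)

k = True, v = False, c = True, u = True, d = False, w = True, r = False

Set k = True.
  then (!k || !r) forces r = False.
  then (!d || !k) forces d = False.
  then (c || d || !k) forces c = True.
  then (d || w) forces w = True.
  then (!v || !w) forces v = False.
  then (d || u || v) forces u = True.
All clauses satisfied.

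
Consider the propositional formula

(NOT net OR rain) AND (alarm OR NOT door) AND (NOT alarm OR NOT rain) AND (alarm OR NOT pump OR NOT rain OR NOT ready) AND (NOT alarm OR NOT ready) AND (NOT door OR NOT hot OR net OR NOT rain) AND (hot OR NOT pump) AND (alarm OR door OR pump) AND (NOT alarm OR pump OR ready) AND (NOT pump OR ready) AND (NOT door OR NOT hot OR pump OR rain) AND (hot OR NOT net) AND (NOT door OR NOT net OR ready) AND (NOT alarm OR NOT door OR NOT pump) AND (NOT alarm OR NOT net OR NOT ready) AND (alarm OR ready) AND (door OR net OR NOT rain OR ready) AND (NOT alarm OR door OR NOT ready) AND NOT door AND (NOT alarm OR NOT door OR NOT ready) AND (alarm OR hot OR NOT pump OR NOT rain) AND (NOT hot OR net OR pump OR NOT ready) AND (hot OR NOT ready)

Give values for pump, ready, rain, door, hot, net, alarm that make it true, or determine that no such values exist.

Unit clause (NOT door) forces door = False.
Try pump = False:
  (alarm OR door OR pump) forces alarm = True.
  (NOT alarm OR NOT rain) forces rain = False.
  (NOT net OR rain) forces net = False.
  (NOT alarm OR NOT ready) forces ready = False.
  clause (NOT alarm OR pump OR ready) is falsified — backtrack.
So pump = True.
  then (hot OR NOT pump) forces hot = True.
  then (NOT pump OR ready) forces ready = True.
  then (NOT alarm OR door OR NOT ready) forces alarm = False.
  then (alarm OR NOT pump OR NOT rain OR NOT ready) forces rain = False.
  then (NOT net OR rain) forces net = False.
All clauses satisfied.

pump = True; ready = True; rain = False; door = False; hot = True; net = False; alarm = False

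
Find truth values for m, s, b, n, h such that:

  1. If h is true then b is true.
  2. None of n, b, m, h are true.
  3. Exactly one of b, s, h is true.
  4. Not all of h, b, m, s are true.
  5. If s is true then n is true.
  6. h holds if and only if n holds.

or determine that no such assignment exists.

The formula is unsatisfiable.

Case s = True:
  (2) forces n = False.
  Constraint (5) is violated (s=T, n=F) — contradiction.
Case s = False:
  (2) forces n = False.
  (2) forces b = False.
  (1) with b=F forces h = False.
  Constraint (3) is violated (b=F, s=F, h=F) — contradiction.
Both cases fail — unsatisfiable.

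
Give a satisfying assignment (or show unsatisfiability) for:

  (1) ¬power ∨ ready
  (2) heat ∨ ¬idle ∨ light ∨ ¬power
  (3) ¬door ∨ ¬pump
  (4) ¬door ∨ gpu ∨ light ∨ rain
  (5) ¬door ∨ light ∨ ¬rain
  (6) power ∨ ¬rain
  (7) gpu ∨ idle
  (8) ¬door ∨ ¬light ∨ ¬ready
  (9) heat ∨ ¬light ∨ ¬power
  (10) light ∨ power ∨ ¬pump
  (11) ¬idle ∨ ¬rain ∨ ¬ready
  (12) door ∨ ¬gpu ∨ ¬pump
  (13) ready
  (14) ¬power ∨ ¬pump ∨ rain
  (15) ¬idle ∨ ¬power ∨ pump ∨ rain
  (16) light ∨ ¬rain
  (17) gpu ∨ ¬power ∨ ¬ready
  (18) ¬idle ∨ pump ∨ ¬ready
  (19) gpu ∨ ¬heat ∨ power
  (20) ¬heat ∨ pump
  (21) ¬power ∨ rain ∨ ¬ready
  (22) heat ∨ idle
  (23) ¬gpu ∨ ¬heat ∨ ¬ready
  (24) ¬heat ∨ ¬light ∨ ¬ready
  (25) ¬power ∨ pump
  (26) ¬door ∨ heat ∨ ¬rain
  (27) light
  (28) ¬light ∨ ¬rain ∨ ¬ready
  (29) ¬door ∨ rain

Unit clause (ready) forces ready = True.
Unit clause (light) forces light = True.
In (¬light ∨ ¬rain ∨ ¬ready) only ¬rain is left, so rain = False.
In (¬door ∨ rain) only ¬door is left, so door = False.
In (¬power ∨ rain ∨ ¬ready) only ¬power is left, so power = False.
In (¬heat ∨ ¬light ∨ ¬ready) only ¬heat is left, so heat = False.
In (heat ∨ idle) only idle is left, so idle = True.
In (¬idle ∨ pump ∨ ¬ready) only pump is left, so pump = True.
In (door ∨ ¬gpu ∨ ¬pump) only ¬gpu is left, so gpu = False.
All clauses satisfied.

idle = True; pump = True; gpu = False; light = True; ready = True; door = False; rain = False; power = False; heat = False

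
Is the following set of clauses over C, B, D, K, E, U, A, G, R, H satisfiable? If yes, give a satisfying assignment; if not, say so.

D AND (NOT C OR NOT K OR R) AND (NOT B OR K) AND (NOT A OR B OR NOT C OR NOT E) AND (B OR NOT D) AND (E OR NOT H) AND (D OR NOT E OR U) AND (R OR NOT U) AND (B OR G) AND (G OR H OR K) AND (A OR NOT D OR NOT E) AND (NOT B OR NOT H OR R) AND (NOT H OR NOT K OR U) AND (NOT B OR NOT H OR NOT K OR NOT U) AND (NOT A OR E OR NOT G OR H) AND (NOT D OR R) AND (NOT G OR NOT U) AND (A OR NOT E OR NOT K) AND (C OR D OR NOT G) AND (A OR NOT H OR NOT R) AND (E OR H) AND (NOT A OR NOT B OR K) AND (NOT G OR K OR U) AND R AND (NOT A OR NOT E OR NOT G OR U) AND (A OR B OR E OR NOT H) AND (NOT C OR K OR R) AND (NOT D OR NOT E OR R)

Unit clause (D) forces D = True.
In (B OR NOT D) only B is left, so B = True.
In (NOT D OR R) only R is left, so R = True.
In (NOT B OR K) only K is left, so K = True.
Set C = False.
Set E = True.
  then (A OR NOT D OR NOT E) forces A = True.
Set U = True.
  then (NOT B OR NOT H OR NOT K OR NOT U) forces H = False.
  then (NOT G OR NOT U) forces G = False.
All clauses satisfied.

C: False, B: True, D: True, K: True, E: True, U: True, A: True, G: False, R: True, H: False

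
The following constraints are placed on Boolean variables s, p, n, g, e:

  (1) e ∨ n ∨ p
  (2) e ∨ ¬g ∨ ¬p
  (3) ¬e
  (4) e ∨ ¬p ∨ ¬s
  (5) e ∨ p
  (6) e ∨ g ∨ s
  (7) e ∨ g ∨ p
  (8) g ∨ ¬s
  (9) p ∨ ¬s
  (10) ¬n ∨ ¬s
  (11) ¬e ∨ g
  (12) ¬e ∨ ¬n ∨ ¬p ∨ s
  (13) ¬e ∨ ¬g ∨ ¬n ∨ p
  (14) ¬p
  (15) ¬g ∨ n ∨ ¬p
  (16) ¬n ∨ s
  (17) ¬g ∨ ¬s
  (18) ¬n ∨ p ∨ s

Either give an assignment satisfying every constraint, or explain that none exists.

Case p = True:
  Clause (¬p) is falsified — contradiction.
Case p = False:
  (¬e) forces e = False.
  Clause (e ∨ p) is falsified — contradiction.
Both cases fail, so the formula is unsatisfiable.

UNSATISFIABLE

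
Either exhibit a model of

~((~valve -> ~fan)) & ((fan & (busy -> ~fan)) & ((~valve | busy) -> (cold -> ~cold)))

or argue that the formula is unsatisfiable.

fan = True, cold = False, valve = False, busy = False

  ~((~valve -> ~fan)) = True
    ~valve -> ~fan = False
      ~valve = True
      ~fan = False
  (fan & (busy -> ~fan)) & ((~valve | busy) -> (cold -> ~cold)) = True
    fan & (busy -> ~fan) = True
      busy -> ~fan = True
        ~fan = False
    (~valve | busy) -> (cold -> ~cold) = True
      ~valve | busy = True
        ~valve = True
      cold -> ~cold = True
        ~cold = True
Both conjuncts True, so the formula holds.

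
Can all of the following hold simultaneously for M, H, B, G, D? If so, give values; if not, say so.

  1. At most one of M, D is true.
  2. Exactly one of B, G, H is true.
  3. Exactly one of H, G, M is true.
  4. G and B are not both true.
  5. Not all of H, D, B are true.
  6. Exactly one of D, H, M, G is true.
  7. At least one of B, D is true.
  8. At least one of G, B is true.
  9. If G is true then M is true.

M=T; H=F; B=T; G=F; D=F

  (1) {M, D}: 1 true — at most one ✓
  (2) {B, G, H}: 1 true — exactly one ✓
  (3) {H, G, M}: 1 true — exactly one ✓
  (4) G=F, B=T — not both ✓
  (5) {H, D, B}: 1/3 true — not all ✓
  (6) {D, H, M, G}: 1 true — exactly one ✓
  (7) {B, D}: 1 true — at least one ✓
  (8) {G, B}: 1 true — at least one ✓
  (9) G=F ⇒ M: vacuous ✓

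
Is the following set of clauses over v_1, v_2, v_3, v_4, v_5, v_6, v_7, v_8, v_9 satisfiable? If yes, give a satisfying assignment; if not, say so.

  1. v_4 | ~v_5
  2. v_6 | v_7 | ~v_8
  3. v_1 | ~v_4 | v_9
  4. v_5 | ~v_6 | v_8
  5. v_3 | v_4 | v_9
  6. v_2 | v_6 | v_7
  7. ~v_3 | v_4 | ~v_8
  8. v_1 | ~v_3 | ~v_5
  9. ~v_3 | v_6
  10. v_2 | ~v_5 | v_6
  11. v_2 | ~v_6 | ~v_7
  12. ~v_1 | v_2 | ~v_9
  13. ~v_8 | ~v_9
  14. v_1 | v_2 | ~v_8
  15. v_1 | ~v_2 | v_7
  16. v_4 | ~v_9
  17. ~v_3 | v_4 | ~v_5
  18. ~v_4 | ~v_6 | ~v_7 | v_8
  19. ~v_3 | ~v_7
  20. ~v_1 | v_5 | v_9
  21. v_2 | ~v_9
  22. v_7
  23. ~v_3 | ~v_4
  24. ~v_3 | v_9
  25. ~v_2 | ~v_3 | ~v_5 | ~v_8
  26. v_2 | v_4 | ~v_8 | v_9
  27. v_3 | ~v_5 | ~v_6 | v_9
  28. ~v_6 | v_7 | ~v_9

v_1: True, v_2: True, v_3: False, v_4: True, v_5: True, v_6: False, v_7: True, v_8: False, v_9: True

Unit clause (v_7) forces v_7 = True.
In (~v_3 | ~v_7) only ~v_3 is left, so v_3 = False.
Set v_1 = True.
Set v_2 = True.
Try v_4 = False:
  (v_4 | ~v_5) forces v_5 = False.
  (v_3 | v_4 | v_9) forces v_9 = True.
  clause (v_4 | ~v_9) is falsified — backtrack.
So v_4 = True.
Set v_5 = True.
Set v_6 = False.
Set v_8 = False.
Set v_9 = True.
All clauses satisfied.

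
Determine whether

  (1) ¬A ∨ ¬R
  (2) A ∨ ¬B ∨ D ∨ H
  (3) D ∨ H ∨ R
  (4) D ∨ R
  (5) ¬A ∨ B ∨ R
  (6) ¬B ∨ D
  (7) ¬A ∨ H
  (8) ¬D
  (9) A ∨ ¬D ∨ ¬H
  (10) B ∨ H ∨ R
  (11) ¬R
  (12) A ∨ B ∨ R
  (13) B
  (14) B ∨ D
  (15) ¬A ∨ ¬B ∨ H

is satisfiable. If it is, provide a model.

Unsatisfiable — no assignment works.

Case R = True:
  Clause (¬R) is falsified — contradiction.
Case R = False:
  (D ∨ R) forces D = True.
  Clause (¬D) is falsified — contradiction.
Both cases fail, so the formula is unsatisfiable.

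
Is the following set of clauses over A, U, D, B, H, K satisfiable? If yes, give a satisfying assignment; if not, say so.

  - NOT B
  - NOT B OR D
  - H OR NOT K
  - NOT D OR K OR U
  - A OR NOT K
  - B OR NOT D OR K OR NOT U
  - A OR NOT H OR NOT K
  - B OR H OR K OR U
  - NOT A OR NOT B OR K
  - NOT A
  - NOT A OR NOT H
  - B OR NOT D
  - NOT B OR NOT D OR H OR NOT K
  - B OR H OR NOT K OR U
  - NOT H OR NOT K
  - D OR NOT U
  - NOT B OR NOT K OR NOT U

Unit clause (NOT B) forces B = False.
Unit clause (NOT A) forces A = False.
In (B OR NOT D) only NOT D is left, so D = False.
In (D OR NOT U) only NOT U is left, so U = False.
In (A OR NOT K) only NOT K is left, so K = False.
In (B OR H OR K OR U) only H is left, so H = True.
All clauses satisfied.

A: False; U: False; D: False; B: False; H: True; K: False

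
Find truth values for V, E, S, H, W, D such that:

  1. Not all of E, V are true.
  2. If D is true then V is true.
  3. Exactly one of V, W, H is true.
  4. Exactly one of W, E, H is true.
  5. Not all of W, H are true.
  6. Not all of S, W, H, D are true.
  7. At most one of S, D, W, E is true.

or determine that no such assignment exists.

V = False, E = False, S = False, H = True, W = False, D = False

  (1) {E, V}: 0/2 true — not all ✓
  (2) D=F ⇒ V: vacuous ✓
  (3) {V, W, H}: 1 true — exactly one ✓
  (4) {W, E, H}: 1 true — exactly one ✓
  (5) {W, H}: 1/2 true — not all ✓
  (6) {S, W, H, D}: 1/4 true — not all ✓
  (7) {S, D, W, E}: 0 true — at most one ✓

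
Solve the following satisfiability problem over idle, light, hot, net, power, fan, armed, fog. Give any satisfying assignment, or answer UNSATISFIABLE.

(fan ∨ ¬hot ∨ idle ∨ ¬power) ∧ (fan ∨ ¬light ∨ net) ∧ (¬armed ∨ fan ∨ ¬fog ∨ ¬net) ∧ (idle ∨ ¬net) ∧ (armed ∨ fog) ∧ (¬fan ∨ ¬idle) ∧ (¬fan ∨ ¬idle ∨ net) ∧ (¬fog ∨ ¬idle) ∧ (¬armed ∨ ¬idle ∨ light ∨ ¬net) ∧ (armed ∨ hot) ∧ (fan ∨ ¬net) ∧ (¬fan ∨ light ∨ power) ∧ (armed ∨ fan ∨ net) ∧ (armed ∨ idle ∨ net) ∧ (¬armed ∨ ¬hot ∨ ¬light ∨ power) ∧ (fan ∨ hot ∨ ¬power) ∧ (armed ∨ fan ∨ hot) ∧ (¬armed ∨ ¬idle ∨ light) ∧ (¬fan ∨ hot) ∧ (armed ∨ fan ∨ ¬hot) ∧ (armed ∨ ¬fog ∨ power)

Set idle = False.
  then (idle ∨ ¬net) forces net = False.
  then (armed ∨ idle ∨ net) forces armed = True.
Set light = False.
Set hot = True.
Set power = False.
  then (¬fan ∨ light ∨ power) forces fan = False.
Set fog = False.
All clauses satisfied.

idle=F, light=F, hot=T, net=F, power=F, fan=F, armed=T, fog=F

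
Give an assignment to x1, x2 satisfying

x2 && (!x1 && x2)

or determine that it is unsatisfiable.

x1: False, x2: True

  !x1 && x2 = True
    !x1 = True
Both conjuncts True, so the formula holds.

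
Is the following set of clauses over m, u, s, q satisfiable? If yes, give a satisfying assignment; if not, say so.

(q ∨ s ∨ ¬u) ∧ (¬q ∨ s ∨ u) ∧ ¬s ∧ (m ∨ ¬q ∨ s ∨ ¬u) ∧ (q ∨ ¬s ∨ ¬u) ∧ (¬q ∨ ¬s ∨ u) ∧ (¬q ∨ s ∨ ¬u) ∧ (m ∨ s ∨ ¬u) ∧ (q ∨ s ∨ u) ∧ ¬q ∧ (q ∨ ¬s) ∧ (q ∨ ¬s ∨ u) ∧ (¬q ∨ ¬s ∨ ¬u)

UNSATISFIABLE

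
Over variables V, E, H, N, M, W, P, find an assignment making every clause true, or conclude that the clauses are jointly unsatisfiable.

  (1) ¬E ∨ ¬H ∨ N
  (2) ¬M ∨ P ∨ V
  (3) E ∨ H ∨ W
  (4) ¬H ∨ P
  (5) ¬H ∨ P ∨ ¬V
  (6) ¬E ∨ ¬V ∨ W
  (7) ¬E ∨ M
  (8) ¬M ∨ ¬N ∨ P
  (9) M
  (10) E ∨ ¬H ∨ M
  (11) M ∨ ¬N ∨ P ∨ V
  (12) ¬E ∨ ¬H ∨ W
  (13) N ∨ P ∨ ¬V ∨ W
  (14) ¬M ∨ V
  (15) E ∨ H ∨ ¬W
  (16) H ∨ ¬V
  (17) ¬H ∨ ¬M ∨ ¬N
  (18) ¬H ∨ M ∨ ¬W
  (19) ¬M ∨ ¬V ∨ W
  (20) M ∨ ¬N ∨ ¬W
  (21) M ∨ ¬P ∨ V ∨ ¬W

V=T, E=F, H=T, N=F, M=T, W=T, P=T

Unit clause (M) forces M = True.
In (¬M ∨ V) only V is left, so V = True.
In (H ∨ ¬V) only H is left, so H = True.
In (¬H ∨ ¬M ∨ ¬N) only ¬N is left, so N = False.
In (¬M ∨ ¬V ∨ W) only W is left, so W = True.
In (¬E ∨ ¬H ∨ N) only ¬E is left, so E = False.
In (¬H ∨ P) only P is left, so P = True.
All clauses satisfied.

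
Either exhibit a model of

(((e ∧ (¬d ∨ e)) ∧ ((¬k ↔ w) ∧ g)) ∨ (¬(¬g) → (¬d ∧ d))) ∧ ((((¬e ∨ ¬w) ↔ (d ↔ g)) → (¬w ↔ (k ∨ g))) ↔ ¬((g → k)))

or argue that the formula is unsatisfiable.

e: True, w: True, d: True, g: True, k: False

  ((e ∧ (¬d ∨ e)) ∧ ((¬k ↔ w) ∧ g)) ∨ (¬(¬g) → (¬d ∧ d)) = True
    (e ∧ (¬d ∨ e)) ∧ ((¬k ↔ w) ∧ g) = True
      e ∧ (¬d ∨ e) = True
        ¬d ∨ e = True
          ¬d = False
      (¬k ↔ w) ∧ g = True
        ¬k ↔ w = True
          ¬k = True
    ¬(¬g) → (¬d ∧ d) = False
      ¬(¬g) = True
        ¬g = False
      ¬d ∧ d = False
        ¬d = False
  (((¬e ∨ ¬w) ↔ (d ↔ g)) → (¬w ↔ (k ∨ g))) ↔ ¬((g → k)) = True
    ((¬e ∨ ¬w) ↔ (d ↔ g)) → (¬w ↔ (k ∨ g)) = True
      (¬e ∨ ¬w) ↔ (d ↔ g) = False
        ¬e ∨ ¬w = False
          ¬e = False
          ¬w = False
        d ↔ g = True
      ¬w ↔ (k ∨ g) = False
        ¬w = False
        k ∨ g = True
    ¬((g → k)) = True
      g → k = False
Both conjuncts True, so the formula holds.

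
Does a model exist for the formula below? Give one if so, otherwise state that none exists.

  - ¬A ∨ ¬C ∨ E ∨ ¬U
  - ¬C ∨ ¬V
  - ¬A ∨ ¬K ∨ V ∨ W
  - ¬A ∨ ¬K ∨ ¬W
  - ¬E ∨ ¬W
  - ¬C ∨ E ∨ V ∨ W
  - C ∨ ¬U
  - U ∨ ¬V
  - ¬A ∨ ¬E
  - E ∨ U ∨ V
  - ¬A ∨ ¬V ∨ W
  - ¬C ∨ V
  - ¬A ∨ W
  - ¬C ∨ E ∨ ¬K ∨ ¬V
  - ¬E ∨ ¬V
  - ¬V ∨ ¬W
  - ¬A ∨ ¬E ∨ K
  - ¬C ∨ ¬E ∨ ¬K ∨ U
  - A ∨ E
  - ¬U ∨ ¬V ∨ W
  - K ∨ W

V=F, E=T, K=T, C=F, A=F, W=F, U=F

Try V = True:
  (¬C ∨ ¬V) forces C = False.
  (C ∨ ¬U) forces U = False.
  clause (U ∨ ¬V) is falsified — backtrack.
So V = False.
  then (¬C ∨ V) forces C = False.
  then (C ∨ ¬U) forces U = False.
  then (E ∨ U ∨ V) forces E = True.
  then (¬E ∨ ¬W) forces W = False.
  then (¬A ∨ ¬E) forces A = False.
  then (K ∨ W) forces K = True.
All clauses satisfied.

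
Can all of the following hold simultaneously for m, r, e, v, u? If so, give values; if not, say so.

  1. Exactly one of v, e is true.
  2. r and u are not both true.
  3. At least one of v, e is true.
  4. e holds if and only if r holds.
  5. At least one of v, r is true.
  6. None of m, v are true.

m: False; r: True; e: True; v: False; u: False

  (1) {v, e}: 1 true — exactly one ✓
  (2) r=T, u=F — not both ✓
  (3) {v, e}: 1 true — at least one ✓
  (4) e=T, r=T — same ✓
  (5) {v, r}: 1 true — at least one ✓
  (6) {m, v}: 0 true — none ✓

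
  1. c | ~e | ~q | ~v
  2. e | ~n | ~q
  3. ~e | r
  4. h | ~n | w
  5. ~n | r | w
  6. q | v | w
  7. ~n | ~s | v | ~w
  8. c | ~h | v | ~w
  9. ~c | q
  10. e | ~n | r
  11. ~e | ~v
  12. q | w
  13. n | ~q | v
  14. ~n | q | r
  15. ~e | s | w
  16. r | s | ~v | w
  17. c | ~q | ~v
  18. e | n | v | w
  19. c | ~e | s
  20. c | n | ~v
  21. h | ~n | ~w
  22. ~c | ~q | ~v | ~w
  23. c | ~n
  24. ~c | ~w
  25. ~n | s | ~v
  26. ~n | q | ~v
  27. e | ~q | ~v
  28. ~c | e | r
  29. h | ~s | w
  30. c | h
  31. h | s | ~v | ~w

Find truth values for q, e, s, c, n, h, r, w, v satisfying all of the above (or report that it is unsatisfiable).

Set q = True.
Try e = False:
  (e | ~n | ~q) forces n = False.
  (n | ~q | v) forces v = True.
  clause (e | ~q | ~v) is falsified — backtrack.
So e = True.
  then (~e | r) forces r = True.
  then (~e | ~v) forces v = False.
  then (n | ~q | v) forces n = True.
  then (c | ~n) forces c = True.
  then (~c | ~w) forces w = False.
  then (h | ~n | w) forces h = True.
  then (~e | s | w) forces s = True.
All clauses satisfied.

q = True, e = True, s = True, c = True, n = True, h = True, r = True, w = False, v = False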